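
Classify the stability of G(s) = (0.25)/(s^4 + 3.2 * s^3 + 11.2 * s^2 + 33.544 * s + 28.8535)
Denominator: s^4 + 3.2*s^3 + 11.2*s^2 + 33.544*s + 28.8535 = (s + 2.3)(s + 1.3)(s^2 - 0.4*s + 9.65). Poles: -1.3, -2.3, 0.2 + 3.1j, 0.2 - 3.1j. Unstable (2 pole(s) in RHP)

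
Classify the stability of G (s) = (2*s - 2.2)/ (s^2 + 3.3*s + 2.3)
Denominator: s^2 + 3.3*s + 2.3 = (s + 1)(s + 2.3). Poles: -1, -2.3. Stable (all poles in LHP)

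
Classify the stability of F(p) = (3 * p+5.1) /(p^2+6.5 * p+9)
Denominator: p^2 + 6.5*p + 9 = (p + 2)(p + 4.5). Poles: -2, -4.5. Stable (all poles in LHP)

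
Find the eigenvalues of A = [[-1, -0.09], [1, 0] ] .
Eigenvalues solve det(λI - A) = 0.
Characteristic polynomial: λ^2 + λ + 0.09 = 0.
Factor: (λ + 0.9)(λ + 0.1) = 0.
Roots: -0.1, -0.9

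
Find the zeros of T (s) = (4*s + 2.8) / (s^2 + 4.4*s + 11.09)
Set numerator = 0: 4*s + 2.8 = 0 → Zeros: -0.7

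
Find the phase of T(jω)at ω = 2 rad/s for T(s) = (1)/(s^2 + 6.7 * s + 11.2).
Substitute s = j*2: T(j2) = 0.031115 - 0.0579084j.
∠T(j2) = atan2(Im, Re) = atan2(-0.0579084, 0.031115) = -61.75°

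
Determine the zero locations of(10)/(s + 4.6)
Numerator is a nonzero constant (10) → Zeros: none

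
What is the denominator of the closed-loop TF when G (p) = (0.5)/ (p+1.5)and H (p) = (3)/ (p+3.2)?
Characteristic poly = G_den * H_den + G_num * H_num = (p^2 + 4.7*p + 4.8) + (1.5) = p^2 + 4.7*p + 6.3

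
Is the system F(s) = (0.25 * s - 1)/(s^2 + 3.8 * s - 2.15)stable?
Denominator: s^2 + 3.8*s - 2.15 = (s - 0.5)(s + 4.3). Poles: -4.3, 0.5. All Re(p)<0: No (unstable)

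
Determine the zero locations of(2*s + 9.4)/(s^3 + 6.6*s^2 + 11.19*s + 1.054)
Set numerator = 0: 2*s + 9.4 = 0 → Zeros: -4.7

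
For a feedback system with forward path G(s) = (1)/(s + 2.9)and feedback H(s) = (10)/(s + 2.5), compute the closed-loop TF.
Closed-loop T = G/(1+GH).
Numerator: G_num * H_den = s + 2.5.
Denominator: G_den * H_den + G_num * H_num = (s^2 + 5.4*s + 7.25) + (10) = s^2 + 5.4*s + 17.25.
T(s) = (s + 2.5)/(s^2 + 5.4*s + 17.25)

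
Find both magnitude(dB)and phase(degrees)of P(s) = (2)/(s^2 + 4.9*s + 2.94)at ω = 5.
Substitute s = j*5: P(j5) = -0.0405927 - 0.0450826j.
|P| = 20*log₁₀(sqrt(Re²+Im²)) = -24.34 dB.
∠P = atan2(Im, Re) = -132.00°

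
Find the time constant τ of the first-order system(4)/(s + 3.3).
First-order system: τ = -1/pole. Pole = -3.3. τ = -1/(-3.3) = 0.303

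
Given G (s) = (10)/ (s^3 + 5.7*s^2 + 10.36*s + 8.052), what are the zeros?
Numerator is a nonzero constant (10) → Zeros: none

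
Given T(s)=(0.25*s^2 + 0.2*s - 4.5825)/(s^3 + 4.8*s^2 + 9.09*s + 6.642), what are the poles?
Set denominator = 0: s^3 + 4.8*s^2 + 9.09*s + 6.642 = (s + 1.8)(s^2 + 3*s + 3.69) = 0 → Poles: -1.5 + 1.2j, -1.5 - 1.2j, -1.8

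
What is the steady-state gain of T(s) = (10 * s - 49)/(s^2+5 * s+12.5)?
DC gain = T(0) = num(0)/den(0) = -49/12.5 = -3.92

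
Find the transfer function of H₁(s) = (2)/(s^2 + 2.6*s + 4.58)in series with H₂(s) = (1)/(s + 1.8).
Series: H = H₁ · H₂ = (n₁·n₂)/(d₁·d₂).
Num: n₁·n₂ = 2. Den: d₁·d₂ = s^3 + 4.4*s^2 + 9.26*s + 8.244.
H(s) = (2)/(s^3 + 4.4*s^2 + 9.26*s + 8.244)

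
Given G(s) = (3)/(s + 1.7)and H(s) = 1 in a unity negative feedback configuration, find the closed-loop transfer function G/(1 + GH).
Closed-loop T = G/(1+GH).
Numerator: G_num * H_den = 3.
Denominator: G_den * H_den + G_num * H_num = (s + 1.7) + (3) = s + 4.7.
T(s) = (3)/(s + 4.7)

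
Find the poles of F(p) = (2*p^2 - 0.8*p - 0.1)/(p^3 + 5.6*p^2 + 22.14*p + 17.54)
Set denominator = 0: p^3 + 5.6*p^2 + 22.14*p + 17.54 = (p + 1)(p^2 + 4.6*p + 17.54) = 0 → Poles: -1, -2.3 + 3.5j, -2.3 - 3.5j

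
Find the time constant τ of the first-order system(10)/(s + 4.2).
First-order system: τ = -1/pole. Pole = -4.2. τ = -1/(-4.2) = 0.2381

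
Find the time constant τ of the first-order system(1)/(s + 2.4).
First-order system: τ = -1/pole. Pole = -2.4. τ = -1/(-2.4) = 0.4167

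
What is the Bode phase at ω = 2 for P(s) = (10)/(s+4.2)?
Substitute s = j*2: P(j2) = 1.94085 - 0.924214j.
∠P(j2) = atan2(Im, Re) = atan2(-0.924214, 1.94085) = -25.46°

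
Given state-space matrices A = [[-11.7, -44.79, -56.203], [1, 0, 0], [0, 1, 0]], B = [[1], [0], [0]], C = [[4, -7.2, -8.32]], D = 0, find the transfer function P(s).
P(s) = C(sI - A)⁻¹B + D.
Characteristic polynomial det(sI - A) = s^3 + 11.7*s^2 + 44.79*s + 56.203.
Numerator from C·adj(sI-A)·B + D·det(sI-A) = 4*s^2 - 7.2*s - 8.32.
P(s) = (4*s^2 - 7.2*s - 8.32)/(s^3 + 11.7*s^2 + 44.79*s + 56.203)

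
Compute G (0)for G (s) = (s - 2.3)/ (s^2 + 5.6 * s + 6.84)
DC gain = G(0) = num(0)/den(0) = -2.3/6.84 = -0.3363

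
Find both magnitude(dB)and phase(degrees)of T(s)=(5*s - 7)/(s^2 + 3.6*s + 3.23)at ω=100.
Substitute s = j*100: T(j100) = 0.00249815 - 0.0499262j.
|T| = 20*log₁₀(sqrt(Re²+Im²)) = -26.02 dB.
∠T = atan2(Im, Re) = -87.14°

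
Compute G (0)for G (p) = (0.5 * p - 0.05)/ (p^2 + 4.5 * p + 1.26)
DC gain = G(0) = num(0)/den(0) = -0.05/1.26 = -0.03968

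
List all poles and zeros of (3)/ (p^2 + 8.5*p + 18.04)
Set denominator = 0: p^2 + 8.5*p + 18.04 = (p + 4.1)(p + 4.4) = 0 → Poles: -4.1, -4.4
Numerator is a nonzero constant (3) → Zeros: none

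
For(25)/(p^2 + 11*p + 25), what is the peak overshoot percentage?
Standard form: ωn²/(p²+2ζωn·p+ωn²) → ωn = 5, ζ = 1.1.
ζ ≥ 1, so the response is non-oscillatory: peak overshoot = 0%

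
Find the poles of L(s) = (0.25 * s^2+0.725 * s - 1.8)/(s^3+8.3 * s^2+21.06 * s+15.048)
Set denominator = 0: s^3 + 8.3*s^2 + 21.06*s + 15.048 = (s + 3.8)(s + 1.2)(s + 3.3) = 0 → Poles: -1.2, -3.3, -3.8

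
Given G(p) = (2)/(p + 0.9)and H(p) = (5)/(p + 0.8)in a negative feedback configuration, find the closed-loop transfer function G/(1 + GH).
Closed-loop T = G/(1+GH).
Numerator: G_num * H_den = 2*p + 1.6.
Denominator: G_den * H_den + G_num * H_num = (p^2 + 1.7*p + 0.72) + (10) = p^2 + 1.7*p + 10.72.
T(p) = (2*p + 1.6)/(p^2 + 1.7*p + 10.72)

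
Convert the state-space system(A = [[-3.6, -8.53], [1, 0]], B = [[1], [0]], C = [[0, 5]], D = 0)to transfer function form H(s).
H(s) = C(sI - A)⁻¹B + D.
Characteristic polynomial det(sI - A) = s^2 + 3.6*s + 8.53.
Numerator from C·adj(sI-A)·B + D·det(sI-A) = 5.
H(s) = (5)/(s^2 + 3.6*s + 8.53)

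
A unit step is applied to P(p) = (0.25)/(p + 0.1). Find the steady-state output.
FVT: lim_{t→∞} y(t) = lim_{p→0} p*Y(p) where Y(p) = P(p)/p.
= lim_{p→0} P(p) = P(0) = num(0)/den(0) = 0.25/0.1 = 2.5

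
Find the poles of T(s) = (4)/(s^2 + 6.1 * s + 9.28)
Set denominator = 0: s^2 + 6.1*s + 9.28 = (s + 2.9)(s + 3.2) = 0 → Poles: -2.9, -3.2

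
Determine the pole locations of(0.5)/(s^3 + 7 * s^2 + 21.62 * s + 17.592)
Set denominator = 0: s^3 + 7*s^2 + 21.62*s + 17.592 = (s + 1.2)(s^2 + 5.8*s + 14.66) = 0 → Poles: -1.2, -2.9 + 2.5j, -2.9 - 2.5j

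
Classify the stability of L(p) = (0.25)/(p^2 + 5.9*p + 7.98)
Denominator: p^2 + 5.9*p + 7.98 = (p + 2.1)(p + 3.8). Poles: -2.1, -3.8. Stable (all poles in LHP)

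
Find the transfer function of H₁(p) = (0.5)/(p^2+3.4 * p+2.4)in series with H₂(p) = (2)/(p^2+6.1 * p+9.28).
Series: H = H₁ · H₂ = (n₁·n₂)/(d₁·d₂).
Num: n₁·n₂ = 1. Den: d₁·d₂ = p^4 + 9.5*p^3 + 32.42*p^2 + 46.192*p + 22.272.
H(p) = (1)/(p^4 + 9.5*p^3 + 32.42*p^2 + 46.192*p + 22.272)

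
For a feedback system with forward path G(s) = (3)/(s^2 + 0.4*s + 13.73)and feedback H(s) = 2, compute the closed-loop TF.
Closed-loop T = G/(1+GH).
Numerator: G_num * H_den = 3.
Denominator: G_den * H_den + G_num * H_num = (s^2 + 0.4*s + 13.73) + (6) = s^2 + 0.4*s + 19.73.
T(s) = (3)/(s^2 + 0.4*s + 19.73)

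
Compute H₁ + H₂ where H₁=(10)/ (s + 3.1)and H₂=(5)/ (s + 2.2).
Parallel: H = H₁ + H₂ = (n₁·d₂ + n₂·d₁)/(d₁·d₂).
n₁·d₂ = 10*s + 22. n₂·d₁ = 5*s + 15.5. Sum = 15*s + 37.5. d₁·d₂ = s^2 + 5.3*s + 6.82.
H(s) = (15*s + 37.5)/(s^2 + 5.3*s + 6.82)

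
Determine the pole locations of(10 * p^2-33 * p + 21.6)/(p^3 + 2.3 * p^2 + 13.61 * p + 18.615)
Set denominator = 0: p^3 + 2.3*p^2 + 13.61*p + 18.615 = (p + 1.5)(p^2 + 0.8*p + 12.41) = 0 → Poles: -0.4 + 3.5j, -0.4 - 3.5j, -1.5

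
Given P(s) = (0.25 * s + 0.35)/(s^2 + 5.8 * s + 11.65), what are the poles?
Set denominator = 0: s^2 + 5.8*s + 11.65 = 0 → Poles: -2.9 + 1.8j, -2.9 - 1.8j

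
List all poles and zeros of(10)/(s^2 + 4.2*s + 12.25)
Set denominator = 0: s^2 + 4.2*s + 12.25 = 0 → Poles: -2.1 + 2.8j, -2.1 - 2.8j
Numerator is a nonzero constant (10) → Zeros: none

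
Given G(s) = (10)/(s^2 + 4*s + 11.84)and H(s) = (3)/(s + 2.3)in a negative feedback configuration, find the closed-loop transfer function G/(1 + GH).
Closed-loop T = G/(1+GH).
Numerator: G_num * H_den = 10*s + 23.
Denominator: G_den * H_den + G_num * H_num = (s^3 + 6.3*s^2 + 21.04*s + 27.232) + (30) = s^3 + 6.3*s^2 + 21.04*s + 57.232.
T(s) = (10*s + 23)/(s^3 + 6.3*s^2 + 21.04*s + 57.232)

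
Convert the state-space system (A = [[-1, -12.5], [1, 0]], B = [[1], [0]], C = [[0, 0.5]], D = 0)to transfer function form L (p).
L(p) = C(pI - A)⁻¹B + D.
Characteristic polynomial det(pI - A) = p^2 + p + 12.5.
Numerator from C·adj(pI-A)·B + D·det(pI-A) = 0.5.
L(p) = (0.5)/(p^2 + p + 12.5)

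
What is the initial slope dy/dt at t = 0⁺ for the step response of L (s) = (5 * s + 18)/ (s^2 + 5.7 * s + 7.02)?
IVT: y'(0⁺) = lim_{s→∞} s²·Y(s) = lim_{s→∞} s·L(s).
deg(num) = 1, deg(den) = 2, relative degree = 1, so s·L(s) → (leading num)/(leading den) = 5/1 = 5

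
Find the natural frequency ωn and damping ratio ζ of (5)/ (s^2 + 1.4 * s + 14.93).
Underdamped: complex pole -0.7 + 3.8j. ωn = |pole| = 3.864, ζ = -Re(pole)/ωn = 0.1812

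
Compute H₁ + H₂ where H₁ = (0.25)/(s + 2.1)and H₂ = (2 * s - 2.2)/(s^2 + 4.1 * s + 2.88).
Parallel: H = H₁ + H₂ = (n₁·d₂ + n₂·d₁)/(d₁·d₂).
n₁·d₂ = 0.25*s^2 + 1.025*s + 0.72. n₂·d₁ = 2*s^2 + 2*s - 4.62. Sum = 2.25*s^2 + 3.025*s - 3.9. d₁·d₂ = s^3 + 6.2*s^2 + 11.49*s + 6.048.
H(s) = (2.25*s^2 + 3.025*s - 3.9)/(s^3 + 6.2*s^2 + 11.49*s + 6.048)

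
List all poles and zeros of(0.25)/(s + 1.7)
Set denominator = 0: s + 1.7 = 0 → Poles: -1.7
Numerator is a nonzero constant (0.25) → Zeros: none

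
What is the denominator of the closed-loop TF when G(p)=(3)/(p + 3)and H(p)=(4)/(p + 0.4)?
Characteristic poly = G_den * H_den + G_num * H_num = (p^2 + 3.4*p + 1.2) + (12) = p^2 + 3.4*p + 13.2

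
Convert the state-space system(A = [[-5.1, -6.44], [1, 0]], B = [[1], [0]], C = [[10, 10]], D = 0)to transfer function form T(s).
T(s) = C(sI - A)⁻¹B + D.
Characteristic polynomial det(sI - A) = s^2 + 5.1*s + 6.44.
Numerator from C·adj(sI-A)·B + D·det(sI-A) = 10*s + 10.
T(s) = (10*s + 10)/(s^2 + 5.1*s + 6.44)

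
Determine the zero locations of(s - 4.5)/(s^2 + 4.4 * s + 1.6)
Set numerator = 0: s - 4.5 = 0 → Zeros: 4.5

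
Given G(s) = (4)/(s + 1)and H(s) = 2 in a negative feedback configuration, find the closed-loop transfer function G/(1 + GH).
Closed-loop T = G/(1+GH).
Numerator: G_num * H_den = 4.
Denominator: G_den * H_den + G_num * H_num = (s + 1) + (8) = s + 9.
T(s) = (4)/(s + 9)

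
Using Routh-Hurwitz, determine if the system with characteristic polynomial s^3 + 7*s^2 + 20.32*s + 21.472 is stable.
Routh array:
s^3: [1, 20.32]; s^2: [7, 21.472]; s^1: [17.2526]; s^0: [21.472]
First column: [1, 7, 17.2526, 21.472]. Sign changes = 0.
Yes, stable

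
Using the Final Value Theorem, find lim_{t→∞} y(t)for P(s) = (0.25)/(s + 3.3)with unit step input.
FVT: lim_{t→∞} y(t) = lim_{s→0} s*Y(s) where Y(s) = P(s)/s.
= lim_{s→0} P(s) = P(0) = num(0)/den(0) = 0.25/3.3 = 0.07576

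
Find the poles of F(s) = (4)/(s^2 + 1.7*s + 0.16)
Set denominator = 0: s^2 + 1.7*s + 0.16 = (s + 1.6)(s + 0.1) = 0 → Poles: -0.1, -1.6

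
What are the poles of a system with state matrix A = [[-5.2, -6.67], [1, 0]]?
Eigenvalues solve det(λI - A) = 0.
Characteristic polynomial: λ^2 + 5.2*λ + 6.67 = 0.
Factor: (λ + 2.9)(λ + 2.3) = 0.
Roots: -2.3, -2.9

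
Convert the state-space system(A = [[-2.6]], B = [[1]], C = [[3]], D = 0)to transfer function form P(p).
P(p) = C(pI - A)⁻¹B + D.
Characteristic polynomial det(pI - A) = p + 2.6.
Numerator from C·adj(pI-A)·B + D·det(pI-A) = 3.
P(p) = (3)/(p + 2.6)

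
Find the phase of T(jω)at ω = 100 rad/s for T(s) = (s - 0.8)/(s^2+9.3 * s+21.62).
Substitute s = j*100: T(j100) = 0.00100547 - 0.00992796j.
∠T(j100) = atan2(Im, Re) = atan2(-0.00992796, 0.00100547) = -84.22°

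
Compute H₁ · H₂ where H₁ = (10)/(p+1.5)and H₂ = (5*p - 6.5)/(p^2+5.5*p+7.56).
Series: H = H₁ · H₂ = (n₁·n₂)/(d₁·d₂).
Num: n₁·n₂ = 50*p - 65. Den: d₁·d₂ = p^3 + 7*p^2 + 15.81*p + 11.34.
H(p) = (50*p - 65)/(p^3 + 7*p^2 + 15.81*p + 11.34)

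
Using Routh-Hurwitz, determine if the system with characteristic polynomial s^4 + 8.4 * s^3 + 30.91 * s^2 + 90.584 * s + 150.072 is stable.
Routh array:
s^4: [1, 30.91, 150.072]; s^3: [8.4, 90.584]; s^2: [20.1262, 150.072]; s^1: [27.949]; s^0: [150.072]
First column: [1, 8.4, 20.1262, 27.949, 150.072]. Sign changes = 0.
Yes, stable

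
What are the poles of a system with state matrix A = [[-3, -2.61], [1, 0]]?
Eigenvalues solve det(λI - A) = 0.
Characteristic polynomial: λ^2 + 3*λ + 2.61 = 0.
Roots: -1.5 + 0.6j, -1.5 - 0.6j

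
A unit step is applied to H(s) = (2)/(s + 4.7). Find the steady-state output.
FVT: lim_{t→∞} y(t) = lim_{s→0} s*Y(s) where Y(s) = H(s)/s.
= lim_{s→0} H(s) = H(0) = num(0)/den(0) = 2/4.7 = 0.4255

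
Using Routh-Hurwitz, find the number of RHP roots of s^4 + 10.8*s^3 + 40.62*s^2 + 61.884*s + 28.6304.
Routh array:
s^4: [1, 40.62, 28.6304]; s^3: [10.8, 61.884]; s^2: [34.89, 28.6304]; s^1: [53.0216]; s^0: [28.6304]
First column: [1, 10.8, 34.89, 53.0216, 28.6304]. Sign changes = RHP roots = 0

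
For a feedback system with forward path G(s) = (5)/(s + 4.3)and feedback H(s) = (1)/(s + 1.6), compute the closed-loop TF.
Closed-loop T = G/(1+GH).
Numerator: G_num * H_den = 5*s + 8.
Denominator: G_den * H_den + G_num * H_num = (s^2 + 5.9*s + 6.88) + (5) = s^2 + 5.9*s + 11.88.
T(s) = (5*s + 8)/(s^2 + 5.9*s + 11.88)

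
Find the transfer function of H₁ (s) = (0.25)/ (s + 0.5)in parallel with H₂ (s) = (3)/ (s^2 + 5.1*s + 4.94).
Parallel: H = H₁ + H₂ = (n₁·d₂ + n₂·d₁)/(d₁·d₂).
n₁·d₂ = 0.25*s^2 + 1.275*s + 1.235. n₂·d₁ = 3*s + 1.5. Sum = 0.25*s^2 + 4.275*s + 2.735. d₁·d₂ = s^3 + 5.6*s^2 + 7.49*s + 2.47.
H(s) = (0.25*s^2 + 4.275*s + 2.735)/(s^3 + 5.6*s^2 + 7.49*s + 2.47)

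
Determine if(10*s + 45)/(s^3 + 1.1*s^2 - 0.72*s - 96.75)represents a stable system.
Denominator: s^3 + 1.1*s^2 - 0.72*s - 96.75 = (s - 4.3)(s^2 + 5.4*s + 22.5). Poles: -2.7 + 3.9j, -2.7 - 3.9j, 4.3. All Re(p)<0: No (unstable)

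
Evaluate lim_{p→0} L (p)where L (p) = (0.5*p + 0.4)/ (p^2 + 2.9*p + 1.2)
DC gain = L(0) = num(0)/den(0) = 0.4/1.2 = 0.3333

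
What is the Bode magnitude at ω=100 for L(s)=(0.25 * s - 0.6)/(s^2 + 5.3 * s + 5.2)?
Substitute s = j*100: L(j100) = 0.000192129 - 0.00249111j.
|L(j100)| = sqrt(Re² + Im²) = 0.002499.
20*log₁₀(0.002499) = -52.05 dB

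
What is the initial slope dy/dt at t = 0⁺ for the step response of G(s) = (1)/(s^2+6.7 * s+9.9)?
IVT: y'(0⁺) = lim_{s→∞} s²·Y(s) = lim_{s→∞} s·G(s).
deg(num) = 0, deg(den) = 2, relative degree = 2 ≥ 2, so s·G(s) → 0. Initial slope = 0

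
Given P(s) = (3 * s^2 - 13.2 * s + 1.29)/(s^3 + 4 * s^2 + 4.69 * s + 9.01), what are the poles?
Set denominator = 0: s^3 + 4*s^2 + 4.69*s + 9.01 = (s + 3.4)(s^2 + 0.6*s + 2.65) = 0 → Poles: -0.3 + 1.6j, -0.3 - 1.6j, -3.4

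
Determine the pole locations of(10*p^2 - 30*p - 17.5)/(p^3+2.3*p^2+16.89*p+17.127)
Set denominator = 0: p^3 + 2.3*p^2 + 16.89*p + 17.127 = (p + 1.1)(p^2 + 1.2*p + 15.57) = 0 → Poles: -0.6 + 3.9j, -0.6 - 3.9j, -1.1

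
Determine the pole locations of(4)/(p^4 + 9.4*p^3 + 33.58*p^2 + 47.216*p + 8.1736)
Set denominator = 0: p^4 + 9.4*p^3 + 33.58*p^2 + 47.216*p + 8.1736 = (p + 3.4)(p + 0.2)(p^2 + 5.8*p + 12.02) = 0 → Poles: -0.2, -2.9 + 1.9j, -2.9 - 1.9j, -3.4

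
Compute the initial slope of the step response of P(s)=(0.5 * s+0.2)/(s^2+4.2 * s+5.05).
IVT: y'(0⁺) = lim_{s→∞} s²·Y(s) = lim_{s→∞} s·P(s).
deg(num) = 1, deg(den) = 2, relative degree = 1, so s·P(s) → (leading num)/(leading den) = 0.5/1 = 0.5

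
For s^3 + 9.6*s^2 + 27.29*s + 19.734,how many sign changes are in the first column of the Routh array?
Routh array:
s^3: [1, 27.29]; s^2: [9.6, 19.734]; s^1: [25.2344]; s^0: [19.734]
First column: [1, 9.6, 25.2344, 19.734]. Sign changes = 0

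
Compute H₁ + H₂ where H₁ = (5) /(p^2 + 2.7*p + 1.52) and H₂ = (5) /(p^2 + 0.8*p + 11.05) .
Parallel: H = H₁ + H₂ = (n₁·d₂ + n₂·d₁)/(d₁·d₂).
n₁·d₂ = 5*p^2 + 4*p + 55.25. n₂·d₁ = 5*p^2 + 13.5*p + 7.6. Sum = 10*p^2 + 17.5*p + 62.85. d₁·d₂ = p^4 + 3.5*p^3 + 14.73*p^2 + 31.051*p + 16.796.
H(p) = (10*p^2 + 17.5*p + 62.85)/(p^4 + 3.5*p^3 + 14.73*p^2 + 31.051*p + 16.796)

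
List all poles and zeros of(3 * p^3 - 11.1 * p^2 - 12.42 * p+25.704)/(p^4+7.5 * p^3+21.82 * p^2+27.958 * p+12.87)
Set denominator = 0: p^4 + 7.5*p^3 + 21.82*p^2 + 27.958*p + 12.87 = (p + 1.1)(p + 1.8)(p^2 + 4.6*p + 6.5) = 0 → Poles: -1.1, -1.8, -2.3 + 1.1j, -2.3 - 1.1j
Set numerator = 0: 3*p^3 - 11.1*p^2 - 12.42*p + 25.704 = 3*(p - 1.2)(p - 4.2)(p + 1.7) = 0 → Zeros: -1.7, 1.2, 4.2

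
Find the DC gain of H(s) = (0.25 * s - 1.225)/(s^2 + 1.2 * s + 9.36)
DC gain = H(0) = num(0)/den(0) = -1.225/9.36 = -0.1309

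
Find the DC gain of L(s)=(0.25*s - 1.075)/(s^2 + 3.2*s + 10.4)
DC gain = L(0) = num(0)/den(0) = -1.075/10.4 = -0.1034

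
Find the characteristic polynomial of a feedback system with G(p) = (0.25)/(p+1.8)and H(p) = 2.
Characteristic poly = G_den * H_den + G_num * H_num = (p + 1.8) + (0.5) = p + 2.3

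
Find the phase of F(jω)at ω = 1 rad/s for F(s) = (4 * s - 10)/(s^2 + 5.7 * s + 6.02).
Substitute s = j*1: F(j1) = -0.474949 + 1.3361j.
∠F(j1) = atan2(Im, Re) = atan2(1.3361, -0.474949) = 109.57°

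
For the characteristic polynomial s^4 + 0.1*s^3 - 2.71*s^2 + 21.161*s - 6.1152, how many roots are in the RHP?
s^4 + 0.1*s^3 - 2.71*s^2 + 21.161*s - 6.1152 = (s - 0.3)(s + 3.2)(s^2 - 2.8*s + 6.37). Poles: -3.2, 0.3, 1.4 + 2.1j, 1.4 - 2.1j. RHP poles (Re>0): 3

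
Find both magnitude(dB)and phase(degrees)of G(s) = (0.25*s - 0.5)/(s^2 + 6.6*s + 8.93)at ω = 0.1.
Substitute s = j*0.1: G(j0.1) = -0.0555424 + 0.00691233j.
|G| = 20*log₁₀(sqrt(Re²+Im²)) = -25.04 dB.
∠G = atan2(Im, Re) = 172.91°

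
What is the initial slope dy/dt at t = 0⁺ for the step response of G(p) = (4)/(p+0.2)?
IVT: y'(0⁺) = lim_{p→∞} p²·Y(p) = lim_{p→∞} p·G(p).
deg(num) = 0, deg(den) = 1, relative degree = 1, so p·G(p) → (leading num)/(leading den) = 4/1 = 4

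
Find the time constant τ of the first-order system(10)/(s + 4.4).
First-order system: τ = -1/pole. Pole = -4.4. τ = -1/(-4.4) = 0.2273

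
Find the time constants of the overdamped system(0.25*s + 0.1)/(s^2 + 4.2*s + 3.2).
Overdamped: real poles at -3.2, -1. τ = -1/pole → τ₁ = 0.3125, τ₂ = 1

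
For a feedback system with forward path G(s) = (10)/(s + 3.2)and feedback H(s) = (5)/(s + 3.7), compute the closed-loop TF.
Closed-loop T = G/(1+GH).
Numerator: G_num * H_den = 10*s + 37.
Denominator: G_den * H_den + G_num * H_num = (s^2 + 6.9*s + 11.84) + (50) = s^2 + 6.9*s + 61.84.
T(s) = (10*s + 37)/(s^2 + 6.9*s + 61.84)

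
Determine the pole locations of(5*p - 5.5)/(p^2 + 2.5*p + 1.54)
Set denominator = 0: p^2 + 2.5*p + 1.54 = (p + 1.4)(p + 1.1) = 0 → Poles: -1.1, -1.4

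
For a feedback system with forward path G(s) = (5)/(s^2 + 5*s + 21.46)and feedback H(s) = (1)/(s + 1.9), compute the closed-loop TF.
Closed-loop T = G/(1+GH).
Numerator: G_num * H_den = 5*s + 9.5.
Denominator: G_den * H_den + G_num * H_num = (s^3 + 6.9*s^2 + 30.96*s + 40.774) + (5) = s^3 + 6.9*s^2 + 30.96*s + 45.774.
T(s) = (5*s + 9.5)/(s^3 + 6.9*s^2 + 30.96*s + 45.774)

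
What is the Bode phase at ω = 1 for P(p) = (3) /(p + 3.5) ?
Substitute p = j*1: P(j1) = 0.792453 - 0.226415j.
∠P(j1) = atan2(Im, Re) = atan2(-0.226415, 0.792453) = -15.95°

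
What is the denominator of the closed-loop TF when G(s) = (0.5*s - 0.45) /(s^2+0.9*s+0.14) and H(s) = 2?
Characteristic poly = G_den * H_den + G_num * H_num = (s^2 + 0.9*s + 0.14) + (s - 0.9) = s^2 + 1.9*s - 0.76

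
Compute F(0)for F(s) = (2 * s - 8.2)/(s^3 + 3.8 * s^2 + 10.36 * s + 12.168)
DC gain = F(0) = num(0)/den(0) = -8.2/12.168 = -0.6739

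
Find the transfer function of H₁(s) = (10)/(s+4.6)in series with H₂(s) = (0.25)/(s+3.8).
Series: H = H₁ · H₂ = (n₁·n₂)/(d₁·d₂).
Num: n₁·n₂ = 2.5. Den: d₁·d₂ = s^2 + 8.4*s + 17.48.
H(s) = (2.5)/(s^2 + 8.4*s + 17.48)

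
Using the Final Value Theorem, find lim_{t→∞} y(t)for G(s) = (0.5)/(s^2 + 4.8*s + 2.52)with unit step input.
FVT: lim_{t→∞} y(t) = lim_{s→0} s*Y(s) where Y(s) = G(s)/s.
= lim_{s→0} G(s) = G(0) = num(0)/den(0) = 0.5/2.52 = 0.1984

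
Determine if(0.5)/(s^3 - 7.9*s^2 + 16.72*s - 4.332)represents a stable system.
Denominator: s^3 - 7.9*s^2 + 16.72*s - 4.332 = (s - 3.8)(s - 0.3)(s - 3.8). Poles: 0.3, 3.8, 3.8. All Re(p)<0: No (unstable)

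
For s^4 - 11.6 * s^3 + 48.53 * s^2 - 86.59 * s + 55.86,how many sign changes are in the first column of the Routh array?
Routh array:
s^4: [1, 48.53, 55.86]; s^3: [-11.6, -86.59]; s^2: [41.0653, 55.86]; s^1: [-70.8109]; s^0: [55.86]
First column: [1, -11.6, 41.0653, -70.8109, 55.86]. Sign changes = 4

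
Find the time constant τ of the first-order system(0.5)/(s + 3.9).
First-order system: τ = -1/pole. Pole = -3.9. τ = -1/(-3.9) = 0.2564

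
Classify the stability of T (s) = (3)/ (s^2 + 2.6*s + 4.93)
Denominator: s^2 + 2.6*s + 4.93. Poles: -1.3 + 1.8j, -1.3 - 1.8j. Stable (all poles in LHP)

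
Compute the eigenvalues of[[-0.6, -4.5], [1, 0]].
Eigenvalues solve det(λI - A) = 0.
Characteristic polynomial: λ^2 + 0.6*λ + 4.5 = 0.
Roots: -0.3 + 2.1j, -0.3 - 2.1j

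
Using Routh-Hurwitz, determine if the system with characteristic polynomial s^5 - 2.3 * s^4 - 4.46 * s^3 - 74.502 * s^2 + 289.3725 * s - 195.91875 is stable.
Routh array:
s^5: [1, -4.46, 289.3725]; s^4: [-2.3, -74.502, -195.91875]; s^3: [-36.8522, 204.19]; s^2: [-87.2458, -195.91875]; s^1: [286.945]; s^0: [-195.91875]
First column: [1, -2.3, -36.8522, -87.2458, 286.945, -195.91875]. Sign changes = 3.
No, unstable (3 RHP root(s))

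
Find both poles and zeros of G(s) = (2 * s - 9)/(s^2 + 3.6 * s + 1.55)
Set denominator = 0: s^2 + 3.6*s + 1.55 = (s + 3.1)(s + 0.5) = 0 → Poles: -0.5, -3.1
Set numerator = 0: 2*s - 9 = 0 → Zeros: 4.5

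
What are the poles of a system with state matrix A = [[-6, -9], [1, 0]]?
Eigenvalues solve det(λI - A) = 0.
Characteristic polynomial: λ^2 + 6*λ + 9 = 0.
Factor: (λ + 3)(λ + 3) = 0.
Roots: -3, -3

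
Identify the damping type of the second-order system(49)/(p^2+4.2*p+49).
Standard form: ωn²/(p²+2ζωn·p+ωn²) gives ωn=7, ζ=0.3.
Underdamped (ζ = 0.3 < 1)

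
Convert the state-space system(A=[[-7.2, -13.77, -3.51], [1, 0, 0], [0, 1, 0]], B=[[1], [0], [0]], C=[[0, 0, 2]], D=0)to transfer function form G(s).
G(s) = C(sI - A)⁻¹B + D.
Characteristic polynomial det(sI - A) = s^3 + 7.2*s^2 + 13.77*s + 3.51.
Numerator from C·adj(sI-A)·B + D·det(sI-A) = 2.
G(s) = (2)/(s^3 + 7.2*s^2 + 13.77*s + 3.51)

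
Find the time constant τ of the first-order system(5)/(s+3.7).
First-order system: τ = -1/pole. Pole = -3.7. τ = -1/(-3.7) = 0.2703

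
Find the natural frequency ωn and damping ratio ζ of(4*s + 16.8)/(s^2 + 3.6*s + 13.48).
Underdamped: complex pole -1.8 + 3.2j. ωn = |pole| = 3.672, ζ = -Re(pole)/ωn = 0.4903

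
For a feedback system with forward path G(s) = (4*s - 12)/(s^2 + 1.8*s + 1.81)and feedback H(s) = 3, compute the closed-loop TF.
Closed-loop T = G/(1+GH).
Numerator: G_num * H_den = 4*s - 12.
Denominator: G_den * H_den + G_num * H_num = (s^2 + 1.8*s + 1.81) + (12*s - 36) = s^2 + 13.8*s - 34.19.
T(s) = (4*s - 12)/(s^2 + 13.8*s - 34.19)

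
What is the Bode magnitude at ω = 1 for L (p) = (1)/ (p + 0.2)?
Substitute p = j*1: L(j1) = 0.192308 - 0.961538j.
|L(j1)| = sqrt(Re² + Im²) = 0.9806.
20*log₁₀(0.9806) = -0.17 dB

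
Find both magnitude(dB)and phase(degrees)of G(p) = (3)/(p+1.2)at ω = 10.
Substitute p = j*10: G(j10) = 0.035489 - 0.295741j.
|G| = 20*log₁₀(sqrt(Re²+Im²)) = -10.52 dB.
∠G = atan2(Im, Re) = -83.16°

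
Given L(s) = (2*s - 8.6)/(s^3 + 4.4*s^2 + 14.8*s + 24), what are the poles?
Set denominator = 0: s^3 + 4.4*s^2 + 14.8*s + 24 = (s + 2.4)(s^2 + 2*s + 10) = 0 → Poles: -1 + 3j, -1 - 3j, -2.4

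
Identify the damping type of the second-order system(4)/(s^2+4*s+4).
Standard form: ωn²/(s²+2ζωn·s+ωn²) gives ωn=2, ζ=1.
Critically damped (ζ = 1)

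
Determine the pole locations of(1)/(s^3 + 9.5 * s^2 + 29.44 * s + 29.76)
Set denominator = 0: s^3 + 9.5*s^2 + 29.44*s + 29.76 = (s + 3.1)(s + 2.4)(s + 4) = 0 → Poles: -2.4, -3.1, -4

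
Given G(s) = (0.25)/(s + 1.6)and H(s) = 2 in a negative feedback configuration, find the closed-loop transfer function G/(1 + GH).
Closed-loop T = G/(1+GH).
Numerator: G_num * H_den = 0.25.
Denominator: G_den * H_den + G_num * H_num = (s + 1.6) + (0.5) = s + 2.1.
T(s) = (0.25)/(s + 2.1)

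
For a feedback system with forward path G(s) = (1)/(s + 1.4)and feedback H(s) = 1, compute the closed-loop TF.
Closed-loop T = G/(1+GH).
Numerator: G_num * H_den = 1.
Denominator: G_den * H_den + G_num * H_num = (s + 1.4) + (1) = s + 2.4.
T(s) = (1)/(s + 2.4)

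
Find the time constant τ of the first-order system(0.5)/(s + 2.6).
First-order system: τ = -1/pole. Pole = -2.6. τ = -1/(-2.6) = 0.3846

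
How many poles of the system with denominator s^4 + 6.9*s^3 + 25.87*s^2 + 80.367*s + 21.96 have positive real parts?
s^4 + 6.9*s^3 + 25.87*s^2 + 80.367*s + 21.96 = (s + 4.8)(s + 0.3)(s^2 + 1.8*s + 15.25). Poles: -0.3, -0.9 + 3.8j, -0.9 - 3.8j, -4.8. RHP poles (Re>0): 0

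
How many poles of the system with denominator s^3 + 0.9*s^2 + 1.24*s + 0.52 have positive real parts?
s^3 + 0.9*s^2 + 1.24*s + 0.52 = (s + 0.5)(s^2 + 0.4*s + 1.04). Poles: -0.2 + 1j, -0.2 - 1j, -0.5. RHP poles (Re>0): 0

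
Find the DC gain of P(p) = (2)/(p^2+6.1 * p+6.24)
DC gain = P(0) = num(0)/den(0) = 2/6.24 = 0.3205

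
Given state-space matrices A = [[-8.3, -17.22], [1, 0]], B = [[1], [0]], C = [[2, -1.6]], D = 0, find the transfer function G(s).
G(s) = C(sI - A)⁻¹B + D.
Characteristic polynomial det(sI - A) = s^2 + 8.3*s + 17.22.
Numerator from C·adj(sI-A)·B + D·det(sI-A) = 2*s - 1.6.
G(s) = (2*s - 1.6)/(s^2 + 8.3*s + 17.22)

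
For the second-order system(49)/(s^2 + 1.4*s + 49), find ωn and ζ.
Standard form: ωn²/(s²+2ζωn·s+ωn²).
const=49=ωn² → ωn=7, s coeff=1.4=2ζωn → ζ=0.1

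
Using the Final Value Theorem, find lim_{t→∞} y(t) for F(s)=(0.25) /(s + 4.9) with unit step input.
FVT: lim_{t→∞} y(t) = lim_{s→0} s*Y(s) where Y(s) = F(s)/s.
= lim_{s→0} F(s) = F(0) = num(0)/den(0) = 0.25/4.9 = 0.05102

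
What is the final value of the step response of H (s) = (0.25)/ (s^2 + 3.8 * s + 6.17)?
FVT: lim_{t→∞} y(t) = lim_{s→0} s*Y(s) where Y(s) = H(s)/s.
= lim_{s→0} H(s) = H(0) = num(0)/den(0) = 0.25/6.17 = 0.04052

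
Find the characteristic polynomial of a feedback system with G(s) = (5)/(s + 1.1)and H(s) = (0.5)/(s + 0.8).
Characteristic poly = G_den * H_den + G_num * H_num = (s^2 + 1.9*s + 0.88) + (2.5) = s^2 + 1.9*s + 3.38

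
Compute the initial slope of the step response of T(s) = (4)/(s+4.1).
IVT: y'(0⁺) = lim_{s→∞} s²·Y(s) = lim_{s→∞} s·T(s).
deg(num) = 0, deg(den) = 1, relative degree = 1, so s·T(s) → (leading num)/(leading den) = 4/1 = 4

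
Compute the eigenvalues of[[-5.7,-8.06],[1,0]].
Eigenvalues solve det(λI - A) = 0.
Characteristic polynomial: λ^2 + 5.7*λ + 8.06 = 0.
Factor: (λ + 2.6)(λ + 3.1) = 0.
Roots: -2.6, -3.1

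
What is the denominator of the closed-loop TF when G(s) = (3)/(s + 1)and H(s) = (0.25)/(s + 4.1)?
Characteristic poly = G_den * H_den + G_num * H_num = (s^2 + 5.1*s + 4.1) + (0.75) = s^2 + 5.1*s + 4.85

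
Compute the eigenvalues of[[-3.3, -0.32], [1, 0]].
Eigenvalues solve det(λI - A) = 0.
Characteristic polynomial: λ^2 + 3.3*λ + 0.32 = 0.
Factor: (λ + 3.2)(λ + 0.1) = 0.
Roots: -0.1, -3.2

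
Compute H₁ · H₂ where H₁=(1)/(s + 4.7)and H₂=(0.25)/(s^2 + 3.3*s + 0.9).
Series: H = H₁ · H₂ = (n₁·n₂)/(d₁·d₂).
Num: n₁·n₂ = 0.25. Den: d₁·d₂ = s^3 + 8*s^2 + 16.41*s + 4.23.
H(s) = (0.25)/(s^3 + 8*s^2 + 16.41*s + 4.23)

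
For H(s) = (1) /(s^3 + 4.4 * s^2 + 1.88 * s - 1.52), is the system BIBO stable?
Denominator: s^3 + 4.4*s^2 + 1.88*s - 1.52 = (s - 0.4)(s + 3.8)(s + 1). Poles: -1, -3.8, 0.4. All Re(p)<0: No (unstable)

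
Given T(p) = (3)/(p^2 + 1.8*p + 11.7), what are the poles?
Set denominator = 0: p^2 + 1.8*p + 11.7 = 0 → Poles: -0.9 + 3.3j, -0.9 - 3.3j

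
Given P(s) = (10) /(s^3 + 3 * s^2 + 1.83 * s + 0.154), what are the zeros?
Numerator is a nonzero constant (10) → Zeros: none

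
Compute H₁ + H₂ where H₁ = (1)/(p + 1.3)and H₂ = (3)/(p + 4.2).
Parallel: H = H₁ + H₂ = (n₁·d₂ + n₂·d₁)/(d₁·d₂).
n₁·d₂ = p + 4.2. n₂·d₁ = 3*p + 3.9. Sum = 4*p + 8.1. d₁·d₂ = p^2 + 5.5*p + 5.46.
H(p) = (4*p + 8.1)/(p^2 + 5.5*p + 5.46)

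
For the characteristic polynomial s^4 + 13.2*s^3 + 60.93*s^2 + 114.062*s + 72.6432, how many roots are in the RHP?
s^4 + 13.2*s^3 + 60.93*s^2 + 114.062*s + 72.6432 = (s + 4.8)(s + 1.4)(s + 2.3)(s + 4.7). Poles: -1.4, -2.3, -4.7, -4.8. RHP poles (Re>0): 0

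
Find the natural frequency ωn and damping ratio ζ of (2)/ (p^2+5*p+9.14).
Underdamped: complex pole -2.5 + 1.7j. ωn = |pole| = 3.023, ζ = -Re(pole)/ωn = 0.8269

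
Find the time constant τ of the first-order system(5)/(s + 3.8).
First-order system: τ = -1/pole. Pole = -3.8. τ = -1/(-3.8) = 0.2632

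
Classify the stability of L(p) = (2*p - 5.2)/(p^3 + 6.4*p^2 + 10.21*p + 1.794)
Denominator: p^3 + 6.4*p^2 + 10.21*p + 1.794 = (p + 3.9)(p + 2.3)(p + 0.2). Poles: -0.2, -2.3, -3.9. Stable (all poles in LHP)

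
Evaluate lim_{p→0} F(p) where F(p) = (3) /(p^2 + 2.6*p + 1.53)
DC gain = F(0) = num(0)/den(0) = 3/1.53 = 1.961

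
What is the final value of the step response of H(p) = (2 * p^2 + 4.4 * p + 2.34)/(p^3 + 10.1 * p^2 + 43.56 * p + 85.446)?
FVT: lim_{t→∞} y(t) = lim_{p→0} p*Y(p) where Y(p) = H(p)/p.
= lim_{p→0} H(p) = H(0) = num(0)/den(0) = 2.34/85.446 = 0.02739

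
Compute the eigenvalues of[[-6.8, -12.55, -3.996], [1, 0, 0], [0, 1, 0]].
Eigenvalues solve det(λI - A) = 0.
Characteristic polynomial: λ^3 + 6.8*λ^2 + 12.55*λ + 3.996 = 0.
Factor: (λ + 0.4)(λ + 2.7)(λ + 3.7) = 0.
Roots: -0.4, -2.7, -3.7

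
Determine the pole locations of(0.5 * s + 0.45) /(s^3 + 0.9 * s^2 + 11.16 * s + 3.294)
Set denominator = 0: s^3 + 0.9*s^2 + 11.16*s + 3.294 = (s + 0.3)(s^2 + 0.6*s + 10.98) = 0 → Poles: -0.3, -0.3 + 3.3j, -0.3 - 3.3j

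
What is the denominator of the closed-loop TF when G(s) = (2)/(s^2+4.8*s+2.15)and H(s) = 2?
Characteristic poly = G_den * H_den + G_num * H_num = (s^2 + 4.8*s + 2.15) + (4) = s^2 + 4.8*s + 6.15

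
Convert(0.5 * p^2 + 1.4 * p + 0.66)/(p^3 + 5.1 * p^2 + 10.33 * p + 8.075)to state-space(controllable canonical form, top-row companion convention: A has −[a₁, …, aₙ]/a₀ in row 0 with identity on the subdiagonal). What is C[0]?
Reachable canonical form: C = numerator coefficients (right-aligned, zero-padded to length n).
num = 0.5*p^2 + 1.4*p + 0.66, C = [[0.5, 1.4, 0.66]].
C[0] = 0.5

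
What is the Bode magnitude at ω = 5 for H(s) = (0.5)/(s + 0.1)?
Substitute s = j*5: H(j5) = 0.0019992 - 0.09996j.
|H(j5)| = sqrt(Re² + Im²) = 0.09998.
20*log₁₀(0.09998) = -20.00 dB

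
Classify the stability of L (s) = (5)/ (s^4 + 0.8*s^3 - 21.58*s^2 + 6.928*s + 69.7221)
Denominator: s^4 + 0.8*s^3 - 21.58*s^2 + 6.928*s + 69.7221 = (s - 3.1)(s + 4.9)(s + 1.7)(s - 2.7). Poles: -1.7, -4.9, 2.7, 3.1. Unstable (2 pole(s) in RHP)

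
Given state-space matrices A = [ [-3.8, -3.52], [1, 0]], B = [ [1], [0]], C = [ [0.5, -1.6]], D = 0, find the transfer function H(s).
H(s) = C(sI - A)⁻¹B + D.
Characteristic polynomial det(sI - A) = s^2 + 3.8*s + 3.52.
Numerator from C·adj(sI-A)·B + D·det(sI-A) = 0.5*s - 1.6.
H(s) = (0.5*s - 1.6)/(s^2 + 3.8*s + 3.52)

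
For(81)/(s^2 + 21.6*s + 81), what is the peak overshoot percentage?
Standard form: ωn²/(s²+2ζωn·s+ωn²) → ωn = 9, ζ = 1.2.
ζ ≥ 1, so the response is non-oscillatory: peak overshoot = 0%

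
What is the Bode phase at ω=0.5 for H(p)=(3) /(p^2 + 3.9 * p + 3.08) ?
Substitute p = j*0.5: H(j0.5) = 0.718797 - 0.495284j.
∠H(j0.5) = atan2(Im, Re) = atan2(-0.495284, 0.718797) = -34.57°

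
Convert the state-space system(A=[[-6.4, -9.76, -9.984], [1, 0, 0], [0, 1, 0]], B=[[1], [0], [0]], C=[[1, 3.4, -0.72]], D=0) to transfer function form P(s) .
P(s) = C(sI - A)⁻¹B + D.
Characteristic polynomial det(sI - A) = s^3 + 6.4*s^2 + 9.76*s + 9.984.
Numerator from C·adj(sI-A)·B + D·det(sI-A) = s^2 + 3.4*s - 0.72.
P(s) = (s^2 + 3.4*s - 0.72)/(s^3 + 6.4*s^2 + 9.76*s + 9.984)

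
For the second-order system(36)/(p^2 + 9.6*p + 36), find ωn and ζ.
Standard form: ωn²/(p²+2ζωn·p+ωn²).
const=36=ωn² → ωn=6, p coeff=9.6=2ζωn → ζ=0.8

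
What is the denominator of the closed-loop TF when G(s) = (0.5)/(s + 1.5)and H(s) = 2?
Characteristic poly = G_den * H_den + G_num * H_num = (s + 1.5) + (1) = s + 2.5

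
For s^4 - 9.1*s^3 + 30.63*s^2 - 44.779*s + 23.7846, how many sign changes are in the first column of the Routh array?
Routh array:
s^4: [1, 30.63, 23.7846]; s^3: [-9.1, -44.779]; s^2: [25.7092, 23.7846]; s^1: [-36.3602]; s^0: [23.7846]
First column: [1, -9.1, 25.7092, -36.3602, 23.7846]. Sign changes = 4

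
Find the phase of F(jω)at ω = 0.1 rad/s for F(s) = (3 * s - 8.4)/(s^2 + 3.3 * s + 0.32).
Substitute s = j*0.1: F(j0.1) = -12.2195 + 13.9756j.
∠F(j0.1) = atan2(Im, Re) = atan2(13.9756, -12.2195) = 131.16°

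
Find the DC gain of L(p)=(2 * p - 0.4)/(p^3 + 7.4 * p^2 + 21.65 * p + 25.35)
DC gain = L(0) = num(0)/den(0) = -0.4/25.35 = -0.01578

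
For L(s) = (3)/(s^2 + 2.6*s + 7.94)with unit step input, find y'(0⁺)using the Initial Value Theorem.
IVT: y'(0⁺) = lim_{s→∞} s²·Y(s) = lim_{s→∞} s·L(s).
deg(num) = 0, deg(den) = 2, relative degree = 2 ≥ 2, so s·L(s) → 0. Initial slope = 0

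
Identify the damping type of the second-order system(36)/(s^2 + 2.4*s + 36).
Standard form: ωn²/(s²+2ζωn·s+ωn²) gives ωn=6, ζ=0.2.
Underdamped (ζ = 0.2 < 1)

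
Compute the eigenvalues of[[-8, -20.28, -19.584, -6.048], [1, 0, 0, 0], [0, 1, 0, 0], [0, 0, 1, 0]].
Eigenvalues solve det(λI - A) = 0.
Characteristic polynomial: λ^4 + 8*λ^3 + 20.28*λ^2 + 19.584*λ + 6.048 = 0.
Factor: (λ + 4.2)(λ + 0.6)(λ + 1.2)(λ + 2) = 0.
Roots: -0.6, -1.2, -2, -4.2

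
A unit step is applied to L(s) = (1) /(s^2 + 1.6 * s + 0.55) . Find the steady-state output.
FVT: lim_{t→∞} y(t) = lim_{s→0} s*Y(s) where Y(s) = L(s)/s.
= lim_{s→0} L(s) = L(0) = num(0)/den(0) = 1/0.55 = 1.818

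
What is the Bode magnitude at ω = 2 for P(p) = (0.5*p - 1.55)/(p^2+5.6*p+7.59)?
Substitute p = j*2: P(j2) = 0.0407401 + 0.151452j.
|P(j2)| = sqrt(Re² + Im²) = 0.1568.
20*log₁₀(0.1568) = -16.09 dB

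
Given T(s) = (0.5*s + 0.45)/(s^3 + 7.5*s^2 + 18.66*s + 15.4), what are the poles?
Set denominator = 0: s^3 + 7.5*s^2 + 18.66*s + 15.4 = (s + 2.8)(s + 2.5)(s + 2.2) = 0 → Poles: -2.2, -2.5, -2.8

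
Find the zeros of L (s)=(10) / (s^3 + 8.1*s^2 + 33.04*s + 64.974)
Numerator is a nonzero constant (10) → Zeros: none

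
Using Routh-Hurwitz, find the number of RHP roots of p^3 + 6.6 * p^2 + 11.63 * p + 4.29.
Routh array:
p^3: [1, 11.63]; p^2: [6.6, 4.29]; p^1: [10.98]; p^0: [4.29]
First column: [1, 6.6, 10.98, 4.29]. Sign changes = RHP roots = 0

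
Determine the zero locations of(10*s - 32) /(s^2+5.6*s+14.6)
Set numerator = 0: 10*s - 32 = 0 → Zeros: 3.2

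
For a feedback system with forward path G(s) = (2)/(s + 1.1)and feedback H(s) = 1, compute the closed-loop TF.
Closed-loop T = G/(1+GH).
Numerator: G_num * H_den = 2.
Denominator: G_den * H_den + G_num * H_num = (s + 1.1) + (2) = s + 3.1.
T(s) = (2)/(s + 3.1)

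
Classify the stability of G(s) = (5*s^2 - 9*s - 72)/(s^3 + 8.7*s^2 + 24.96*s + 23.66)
Denominator: s^3 + 8.7*s^2 + 24.96*s + 23.66 = (s + 2.6)(s + 2.6)(s + 3.5). Poles: -2.6, -2.6, -3.5. Stable (all poles in LHP)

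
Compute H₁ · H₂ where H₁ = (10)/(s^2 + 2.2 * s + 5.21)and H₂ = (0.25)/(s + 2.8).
Series: H = H₁ · H₂ = (n₁·n₂)/(d₁·d₂).
Num: n₁·n₂ = 2.5. Den: d₁·d₂ = s^3 + 5*s^2 + 11.37*s + 14.588.
H(s) = (2.5)/(s^3 + 5*s^2 + 11.37*s + 14.588)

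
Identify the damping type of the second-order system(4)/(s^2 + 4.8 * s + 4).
Standard form: ωn²/(s²+2ζωn·s+ωn²) gives ωn=2, ζ=1.2.
Overdamped (ζ = 1.2 > 1)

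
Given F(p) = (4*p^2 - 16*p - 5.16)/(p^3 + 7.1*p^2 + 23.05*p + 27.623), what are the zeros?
Set numerator = 0: 4*p^2 - 16*p - 5.16 = 4*(p + 0.3)(p - 4.3) = 0 → Zeros: -0.3, 4.3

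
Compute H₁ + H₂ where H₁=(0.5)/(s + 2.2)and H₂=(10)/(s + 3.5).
Parallel: H = H₁ + H₂ = (n₁·d₂ + n₂·d₁)/(d₁·d₂).
n₁·d₂ = 0.5*s + 1.75. n₂·d₁ = 10*s + 22. Sum = 10.5*s + 23.75. d₁·d₂ = s^2 + 5.7*s + 7.7.
H(s) = (10.5*s + 23.75)/(s^2 + 5.7*s + 7.7)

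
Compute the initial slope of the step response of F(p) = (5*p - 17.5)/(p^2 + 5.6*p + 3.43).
IVT: y'(0⁺) = lim_{p→∞} p²·Y(p) = lim_{p→∞} p·F(p).
deg(num) = 1, deg(den) = 2, relative degree = 1, so p·F(p) → (leading num)/(leading den) = 5/1 = 5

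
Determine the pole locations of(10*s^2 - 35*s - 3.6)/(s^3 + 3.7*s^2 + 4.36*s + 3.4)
Set denominator = 0: s^3 + 3.7*s^2 + 4.36*s + 3.4 = (s + 2.5)(s^2 + 1.2*s + 1.36) = 0 → Poles: -0.6 + 1j, -0.6 - 1j, -2.5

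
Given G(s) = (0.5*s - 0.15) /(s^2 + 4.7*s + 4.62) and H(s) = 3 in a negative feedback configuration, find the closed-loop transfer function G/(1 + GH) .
Closed-loop T = G/(1+GH).
Numerator: G_num * H_den = 0.5*s - 0.15.
Denominator: G_den * H_den + G_num * H_num = (s^2 + 4.7*s + 4.62) + (1.5*s - 0.45) = s^2 + 6.2*s + 4.17.
T(s) = (0.5*s - 0.15)/(s^2 + 6.2*s + 4.17)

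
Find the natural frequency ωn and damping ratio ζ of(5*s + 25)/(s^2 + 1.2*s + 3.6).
Underdamped: complex pole -0.6 + 1.8j. ωn = |pole| = 1.897, ζ = -Re(pole)/ωn = 0.3162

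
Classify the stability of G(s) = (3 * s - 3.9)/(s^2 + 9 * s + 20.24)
Denominator: s^2 + 9*s + 20.24 = (s + 4.6)(s + 4.4). Poles: -4.4, -4.6. Stable (all poles in LHP)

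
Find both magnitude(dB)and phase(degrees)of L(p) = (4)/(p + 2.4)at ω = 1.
Substitute p = j*1: L(j1) = 1.42012 - 0.591716j.
|L| = 20*log₁₀(sqrt(Re²+Im²)) = 3.74 dB.
∠L = atan2(Im, Re) = -22.62°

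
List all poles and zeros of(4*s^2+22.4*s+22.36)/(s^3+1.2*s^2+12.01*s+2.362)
Set denominator = 0: s^3 + 1.2*s^2 + 12.01*s + 2.362 = (s + 0.2)(s^2 + s + 11.81) = 0 → Poles: -0.2, -0.5 + 3.4j, -0.5 - 3.4j
Set numerator = 0: 4*s^2 + 22.4*s + 22.36 = 4*(s + 1.3)(s + 4.3) = 0 → Zeros: -1.3, -4.3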